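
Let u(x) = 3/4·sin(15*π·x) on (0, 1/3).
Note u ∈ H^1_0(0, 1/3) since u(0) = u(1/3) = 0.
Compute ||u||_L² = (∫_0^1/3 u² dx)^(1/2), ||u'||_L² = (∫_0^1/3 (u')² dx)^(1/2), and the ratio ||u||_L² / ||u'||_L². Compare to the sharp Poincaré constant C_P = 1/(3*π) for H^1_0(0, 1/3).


||u||_L² / ||u'||_L² = 1/(15*π) < C_P = 1/(3*π).

u(x) = 3/4·sin(15*π·x), so u'(x) = 45*π*cos(15*π*x)/4.
Writing u(x) = A·sin(kπx/L) with A = 3/4 and k = 5, use ∫_0^L sin²(kπx/L) dx = L/2 and ∫_0^L cos²(kπx/L) dx = L/2.
u² = 9/16·sin²(15*π·x) and (u')² = 2025*π^2/16·cos²(15*π·x), and each of sin², cos² integrates to L/2 = 1/6 over (0, 1/3).
∫_0^1/3 u² dx = 3/32, so ||u||_L² = sqrt(6)/8.
∫_0^1/3 (u')² dx = 675*π^2/32, so ||u'||_L² = 15*sqrt(6)*π/8.
Ratio ||u||_L² / ||u'||_L² = 1/(15*π).
Sharp Poincaré constant on H^1_0(0, 1/3) is C_P = L/π = 1/(3*π), achieved by sin(3*π·x).
This is the k = 5 harmonic; the ratio L/(kπ) is strictly less than C_P = L/π, consistent with the sharp inequality ||u||_L² ≤ C_P ||u'||_L².


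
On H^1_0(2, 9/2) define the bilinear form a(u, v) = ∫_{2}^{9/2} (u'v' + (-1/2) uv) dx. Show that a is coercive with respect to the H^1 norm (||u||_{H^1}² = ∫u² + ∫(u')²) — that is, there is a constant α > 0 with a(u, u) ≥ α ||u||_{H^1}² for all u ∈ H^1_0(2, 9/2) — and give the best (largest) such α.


α = (-25 + 8*π^2)/(2*(25 + 4*π^2))

Coercivity of a(·,·) on H^1_0(2, 9/2) means a(u, u) ≥ α ||u||_{H^1}² for every u ∈ H^1_0.
The interval has length L = 5/2, and Poincaré/coercivity depend only on L. Here a(u, u) = ∫(u')² + (-1/2)·∫u².
Here c = -1/2 < 0 with |c| < (π/L)² = 4*π^2/25, so coercivity still holds. The condition a(u,u) ≥ α||u||_{H^1}² reads (1−α)∫(u')² ≥ (α−c)∫u². Any admissible α is ≤ 1 (rapidly oscillating u have ∫u²/∫(u')² → 0), and α = 1 would force 0 ≥ (1−c)∫u², impossible since c < 1; so 1−α > 0. By the sharp Poincaré inequality on H^1_0 of an interval of length L, ∫(u')² ≥ (π/L)²∫u² with equality for the first sine mode sin(π(x−x₀)/L) (x₀ the left endpoint), so the inequality holds for all u iff (1−α)(π/L)² ≥ α − c, i.e. α ≤ ((π/L)² + c)/((π/L)² + 1) = (1 + c(L/π)²)/(1 + (L/π)²). (Direct route, valid since c ≤ 0: Poincaré gives c∫u² ≥ c(L/π)²∫(u')², so a(u,u) ≥ (1 + c(L/π)²)∫(u')², while ||u||_{H^1}² ≤ (1 + (L/π)²)∫(u')²; dividing yields the same α.) With (π/L)² = 4*π^2/25 and c = -1/2, the largest admissible constant is α = ((π/L)² + c)/((π/L)² + 1).
Simplifying, α = (-25 + 8*π^2)/(2*(25 + 4*π^2)).


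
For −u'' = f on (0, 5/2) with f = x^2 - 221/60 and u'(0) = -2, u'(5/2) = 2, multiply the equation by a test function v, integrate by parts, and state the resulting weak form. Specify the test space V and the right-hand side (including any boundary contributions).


V = H^1(0, 5/2) (v unrestricted at boundary; u is determined up to an additive constant); weak form: ∫_0^5/2 u'v' dx = ∫_0^5/2 (x^2 - 221/60) v dx + 2·v(5/2) + 2·v(0) for all v ∈ V.

Multiply both sides by a test function v and integrate from 0 to 5/2:
  ∫_0^5/2 −u''(x) v(x) dx = ∫_0^5/2 f(x) v(x) dx.
Integrate the LHS by parts once:
  ∫_0^5/2 −u'' v dx = −[u'(x) v(x)]_0^5/2 + ∫_0^5/2 u'(x) v'(x) dx.
Thus ∫_0^5/2 u'(x) v'(x) dx = ∫_0^5/2 f(x) v(x) dx + [u'(x) v(x)]_0^5/2.
Choose V so that boundary terms are either known or forced to vanish.
u has inhomogeneous Neumann u'(0) = -2, u'(5/2) = 2. [u' v]_0^5/2 = (2)·v(5/2) − (-2)·v(0) = 2·v(5/2) + 2·v(0). Take V = H^1(0, 5/2); boundary term becomes part of RHS.
Weak formulation: find u (satisfying any essential BC) such that ∫_0^5/2 u'(x) v'(x) dx = ∫_0^5/2 f v dx + 2·v(5/2) + 2·v(0) for all v ∈ V (Neumann data are natural BCs: they enter the RHS as boundary terms).
Substituting f(x) = x^2 - 221/60, the right-hand side is ∫_0^5/2 (x^2 - 221/60) v dx + 2·v(5/2) + 2·v(0).
Compatibility check (pure Neumann): taking v ≡ 1 ∈ V gives 0 = ∫_0^5/2 f dx + (2) − (-2), i.e. ∫_0^5/2 f dx must equal u'(0) − u'(5/2) = -4. Indeed ∫_0^5/2 (x^2 - 221/60) dx = -4, so the data are compatible. The solution is then unique only up to an additive constant (fix it e.g. by requiring ∫_0^5/2 u dx = 0).


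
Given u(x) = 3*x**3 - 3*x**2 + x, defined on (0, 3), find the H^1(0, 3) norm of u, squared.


||u||_{H^1}^2 = 239817/70

The H^1 norm (squared) on an interval (0, L) is
  ||u||_{H^1}^2 = ∫_0^L u(x)^2 dx + ∫_0^L u'(x)^2 dx.
Compute u'(x) = 9*x**2 - 6*x + 1.
Then u(x)^2 = 9*x**6 - 18*x**5 + 15*x**4 - 6*x**3 + x**2 and u'(x)^2 = 81*x**4 - 108*x**3 + 54*x**2 - 12*x + 1.
Integrate each monomial from 0 to 3 using ∫_0^3 c·x^n dx = c·3^(n+1)/(n+1):
  ∫_0^3 u(x)^2 dx = ∫_0^3 (9*x^6 - 18*x^5 + 15*x^4 - 6*x^3 + x^2) dx. Term by term:
    ∫_0^3 9*x^6 dx = 19683/7;  ∫_0^3 -18*x^5 dx = -2187;  ∫_0^3 15*x^4 dx = 729;
    ∫_0^3 -6*x^3 dx = -243/2;  ∫_0^3 x^2 dx = 9.
  Sum: 19683/7 − 2187 + 729 − 243/2 + 9 = 17379/14.
  ∫_0^3 u'(x)^2 dx = ∫_0^3 (81*x^4 - 108*x^3 + 54*x^2 - 12*x + 1) dx. Term by term:
    ∫_0^3 81*x^4 dx = 19683/5;  ∫_0^3 -108*x^3 dx = -2187;  ∫_0^3 54*x^2 dx = 486;
    ∫_0^3 -12*x dx = -54;  ∫_0^3 1 dx = 3.
  Sum: 19683/5 − 2187 + 486 − 54 + 3 = 10923/5.
Adding: ||u||_{H^1}^2 = 17379/14 + 10923/5 = 239817/70.


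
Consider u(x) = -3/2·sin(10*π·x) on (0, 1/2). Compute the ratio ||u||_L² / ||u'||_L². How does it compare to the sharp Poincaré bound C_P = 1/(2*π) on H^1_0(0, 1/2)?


||u||_L² / ||u'||_L² = 1/(10*π) < C_P = 1/(2*π).

u(x) = -3/2·sin(10*π·x), so u'(x) = -15*π*cos(10*π*x).
Writing u(x) = A·sin(kπx/L) with A = -3/2 and k = 5, use ∫_0^L sin²(kπx/L) dx = L/2 and ∫_0^L cos²(kπx/L) dx = L/2.
u² = 9/4·sin²(10*π·x) and (u')² = 225*π^2·cos²(10*π·x), and each of sin², cos² integrates to L/2 = 1/4 over (0, 1/2).
∫_0^1/2 u² dx = 9/16, so ||u||_L² = 3/4.
∫_0^1/2 (u')² dx = 225*π^2/4, so ||u'||_L² = 15*π/2.
Ratio ||u||_L² / ||u'||_L² = 1/(10*π).
Sharp Poincaré constant on H^1_0(0, 1/2) is C_P = L/π = 1/(2*π), achieved by sin(2*π·x).
This is the k = 5 harmonic; the ratio L/(kπ) is strictly less than C_P = L/π, consistent with the sharp inequality ||u||_L² ≤ C_P ||u'||_L².


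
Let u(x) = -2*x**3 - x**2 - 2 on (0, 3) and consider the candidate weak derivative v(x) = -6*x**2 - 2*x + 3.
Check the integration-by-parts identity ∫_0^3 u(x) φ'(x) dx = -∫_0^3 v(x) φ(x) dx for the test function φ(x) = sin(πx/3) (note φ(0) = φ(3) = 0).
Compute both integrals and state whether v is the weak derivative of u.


LHS = -648/π^3 + 180/π, RHS = -648/π^3 + 162/π. No, v is not the weak derivative of u.

u(x) = -2*x**3 - x**2 - 2, classical derivative u'(x) = -6*x**2 - 2*x.
φ(x) = sin(πx/3), so φ'(x) = π*cos(π*x/3)/3.
Note φ(0) = φ(3) = 0, so the boundary term u·φ vanishes.
LHS = ∫_0^3 u(x) φ'(x) dx = ∫_0^3 (-2*π*x^3*cos(π*x/3)/3 - π*x^2*cos(π*x/3)/3 - 2*π*cos(π*x/3)/3) dx. Term by term:
  ∫_0^3 -2*π*cos(π*x/3)/3 dx = 0;  ∫_0^3 -2*π*x^3*cos(π*x/3)/3 dx = -648/π^3 + 162/π;  ∫_0^3 -π*x^2*cos(π*x/3)/3 dx = 18/π.
Sum: 0 + -648/π^3 + 162/π + 18/π = -648/π^3 + 180/π.
So LHS = -648/π^3 + 180/π.
∫_0^3 v(x) φ(x) dx = ∫_0^3 (-6*x^2*sin(π*x/3) - 2*x*sin(π*x/3) + 3*sin(π*x/3)) dx. Term by term:
  ∫_0^3 3*sin(π*x/3) dx = 18/π;  ∫_0^3 -6*x^2*sin(π*x/3) dx = -162/π + 648/π^3;  ∫_0^3 -2*x*sin(π*x/3) dx = -18/π.
Sum: 18/π + -162/π + 648/π^3 − 18/π = -162/π + 648/π^3.
So RHS = -∫_0^3 v(x) φ(x) dx = -648/π^3 + 162/π.
LHS − RHS = 18/π ≠ 0, so the identity fails.
(For a valid weak derivative the identity must hold for EVERY test function, in particular this one. The failure shows v is NOT the weak derivative of u.)
Correct weak derivative would be u'(x) = -6*x**2 - 2*x.


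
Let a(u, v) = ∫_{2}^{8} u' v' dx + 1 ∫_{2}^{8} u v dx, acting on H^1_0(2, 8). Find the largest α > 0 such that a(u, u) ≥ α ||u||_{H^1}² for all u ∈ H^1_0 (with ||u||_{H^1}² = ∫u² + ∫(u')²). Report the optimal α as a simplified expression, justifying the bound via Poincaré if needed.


α = 1

Coercivity of a(·,·) on H^1_0(2, 8) means a(u, u) ≥ α ||u||_{H^1}² for every u ∈ H^1_0.
The interval has length L = 6, and Poincaré/coercivity depend only on L. Here a(u, u) = ∫(u')² + (1)·∫u².
Here c = 1 ≥ 1, so a(u,u) = ∫(u')² + c∫u² ≥ ∫(u')² + ∫u² = ||u||_{H^1}², i.e. α = 1 works. No larger α is possible: a(u,u) ≥ α||u||_{H^1}² means (1−α)∫(u')² ≥ (α−c)∫u², and for the modes u_n = sin(nπ(x−x₀)/L) (x₀ the left endpoint) one has ∫u_n²/∫(u_n')² = (L/(nπ))² → 0, so a(u_n,u_n)/||u_n||_{H^1}² → 1. Hence the optimal constant is α = 1.
Therefore α = 1.


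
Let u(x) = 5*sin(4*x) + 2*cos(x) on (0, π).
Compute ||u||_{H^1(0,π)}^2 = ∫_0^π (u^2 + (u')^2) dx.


||u||_{H^1(0,π)}^2 = 64/3 + 433*π/2

u'(x) = -2*sin(x) + 20*cos(4*x).
Expand u² and (u')² and integrate term by term on (0, π), using: for integers n ≥ 1, ∫_0^π sin²(nx) dx = ∫_0^π cos²(nx) dx = π/2; for n ≠ n', ∫_0^π sin(nx)sin(n'x) dx = ∫_0^π cos(nx)cos(n'x) dx = 0; and by product-to-sum, ∫_0^π sin(nx)cos(n'x) dx = ½∫_0^π [sin((n+n')x) + sin((n−n')x)] dx, which is 0 when n+n' is even and 2n/(n²−n'²) when n+n' is odd (it need not vanish on (0, π)).
  u² squared terms: (2)²·∫cos(x)² dx = 4·π/2 = 2*π;  (5)²·∫sin(4x)² dx = 25·π/2 = 25*π/2.
  u² cross terms: 2·(2)·(5)·∫cos(x)·sin(4x) dx = 20·(8/15) = 32/3.
  So ∫_0^π u² dx = 2*π + 25*π/2 + 32/3 = 32/3 + 29*π/2.
  (u')² squared terms: (-2)²·∫sin(x)² dx = 4·π/2 = 2*π;  (20)²·∫cos(4x)² dx = 400·π/2 = 200*π.
  (u')² cross terms: 2·(-2)·(20)·∫sin(x)·cos(4x) dx = -80·(-2/15) = 32/3.
  So ∫_0^π (u')² dx = 2*π + 200*π + 32/3 = 32/3 + 202*π.
||u||_{H^1}^2 = (32/3 + 29*π/2) + (32/3 + 202*π) = 64/3 + 433*π/2.


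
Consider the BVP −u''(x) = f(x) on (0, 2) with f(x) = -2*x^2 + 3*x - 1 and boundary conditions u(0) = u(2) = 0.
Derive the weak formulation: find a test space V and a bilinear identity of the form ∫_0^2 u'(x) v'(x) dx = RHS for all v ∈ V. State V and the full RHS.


V = H^1_0(0, 2) (so v(0) = v(2) = 0); weak form: ∫_0^2 u'v' dx = ∫_0^2 (-2*x^2 + 3*x - 1) v dx for all v ∈ V.

Multiply both sides by a test function v and integrate from 0 to 2:
  ∫_0^2 −u''(x) v(x) dx = ∫_0^2 f(x) v(x) dx.
Integrate the LHS by parts once:
  ∫_0^2 −u'' v dx = −[u'(x) v(x)]_0^2 + ∫_0^2 u'(x) v'(x) dx.
Thus ∫_0^2 u'(x) v'(x) dx = ∫_0^2 f(x) v(x) dx + [u'(x) v(x)]_0^2.
Choose V so that boundary terms are either known or forced to vanish.
u is Dirichlet: u(0) = u(2) = 0. Let V = H^1_0(0, 2); then v(0) = v(2) = 0, and [u' v]_0^2 = 0.
Weak formulation: find u (satisfying any essential BC) such that ∫_0^2 u'(x) v'(x) dx = ∫_0^2 f v dx for all v ∈ V.
Substituting f(x) = -2*x^2 + 3*x - 1, the right-hand side is ∫_0^2 (-2*x^2 + 3*x - 1) v dx.


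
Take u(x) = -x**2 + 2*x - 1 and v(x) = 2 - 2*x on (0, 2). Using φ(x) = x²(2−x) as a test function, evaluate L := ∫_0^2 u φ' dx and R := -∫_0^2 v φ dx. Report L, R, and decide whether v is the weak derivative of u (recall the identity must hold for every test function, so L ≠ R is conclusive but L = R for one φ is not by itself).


LHS = 8/15, RHS = 8/15. Yes, v = u' weakly.

u(x) = -x**2 + 2*x - 1, classical derivative u'(x) = 2 - 2*x.
φ(x) = x²(2−x), so φ'(x) = x*(4 - 3*x).
Note φ(0) = φ(2) = 0, so the boundary term u·φ vanishes.
LHS = ∫_0^2 u(x) φ'(x) dx = ∫_0^2 (3*x^4 - 10*x^3 + 11*x^2 - 4*x) dx. Term by term:
  ∫_0^2 3*x^4 dx = 96/5;  ∫_0^2 -10*x^3 dx = -40;  ∫_0^2 11*x^2 dx = 88/3;
  ∫_0^2 -4*x dx = -8.
Sum: 96/5 − 40 + 88/3 − 8 = 8/15.
So LHS = 8/15.
∫_0^2 v(x) φ(x) dx = ∫_0^2 (2*x^4 - 6*x^3 + 4*x^2) dx. Term by term:
  ∫_0^2 2*x^4 dx = 64/5;  ∫_0^2 -6*x^3 dx = -24;  ∫_0^2 4*x^2 dx = 32/3.
Sum: 64/5 − 24 + 32/3 = -8/15.
So RHS = -∫_0^2 v(x) φ(x) dx = 8/15.
LHS = RHS, so the identity holds for this test φ.
Moreover u is smooth here and v(x) = u'(x) = 2 - 2*x pointwise, so the identity holds for every test function. Hence v is the weak derivative of u.


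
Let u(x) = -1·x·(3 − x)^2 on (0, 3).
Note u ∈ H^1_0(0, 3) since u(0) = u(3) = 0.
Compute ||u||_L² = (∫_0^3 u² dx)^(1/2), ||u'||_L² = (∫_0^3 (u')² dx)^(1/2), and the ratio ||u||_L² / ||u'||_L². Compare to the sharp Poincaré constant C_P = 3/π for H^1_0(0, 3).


||u||_L² / ||u'||_L² = 3*sqrt(14)/14 < C_P = 3/π.

u(x) = -1·x·(3 − x)^2, so u'(x) = 3*(1 - x)*(x - 3).
u(x) = -1·x·(3 − x)^2 vanishes at x = 0 and x = 3, so u ∈ H^1_0(0, 3). Differentiate via the product rule and integrate the resulting polynomials term by term.
  ∫_0^3 u² dx = ∫_0^3 (x^6 - 12*x^5 + 54*x^4 - 108*x^3 + 81*x^2) dx. Term by term:
    ∫_0^3 x^6 dx = 2187/7;  ∫_0^3 -12*x^5 dx = -1458;  ∫_0^3 54*x^4 dx = 13122/5;
    ∫_0^3 -108*x^3 dx = -2187;  ∫_0^3 81*x^2 dx = 729.
  Sum: 2187/7 − 1458 + 13122/5 − 2187 + 729 = 729/35.
  ∫_0^3 (u')² dx = ∫_0^3 (9*x^4 - 72*x^3 + 198*x^2 - 216*x + 81) dx. Term by term:
    ∫_0^3 9*x^4 dx = 2187/5;  ∫_0^3 -72*x^3 dx = -1458;  ∫_0^3 198*x^2 dx = 1782;
    ∫_0^3 -216*x dx = -972;  ∫_0^3 81 dx = 243.
  Sum: 2187/5 − 1458 + 1782 − 972 + 243 = 162/5.
∫_0^3 u² dx = 729/35, so ||u||_L² = 27*sqrt(35)/35.
∫_0^3 (u')² dx = 162/5, so ||u'||_L² = 9*sqrt(10)/5.
Ratio ||u||_L² / ||u'||_L² = 3*sqrt(14)/14.
Sharp Poincaré constant on H^1_0(0, 3) is C_P = L/π = 3/π, achieved by sin(π/3·x).
A polynomial bump cannot attain the sharp Poincaré constant (only the first sine eigenfunction does), so the ratio is strictly less than C_P, consistent with ||u||_L² ≤ C_P ||u'||_L².


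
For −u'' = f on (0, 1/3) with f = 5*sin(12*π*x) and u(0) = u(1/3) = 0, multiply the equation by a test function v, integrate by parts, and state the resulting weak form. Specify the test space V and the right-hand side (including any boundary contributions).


V = H^1_0(0, 1/3) (so v(0) = v(1/3) = 0); weak form: ∫_0^1/3 u'v' dx = ∫_0^1/3 (5*sin(12*π*x)) v dx for all v ∈ V.

Multiply both sides by a test function v and integrate from 0 to 1/3:
  ∫_0^1/3 −u''(x) v(x) dx = ∫_0^1/3 f(x) v(x) dx.
Integrate the LHS by parts once:
  ∫_0^1/3 −u'' v dx = −[u'(x) v(x)]_0^1/3 + ∫_0^1/3 u'(x) v'(x) dx.
Thus ∫_0^1/3 u'(x) v'(x) dx = ∫_0^1/3 f(x) v(x) dx + [u'(x) v(x)]_0^1/3.
Choose V so that boundary terms are either known or forced to vanish.
u is Dirichlet: u(0) = u(1/3) = 0. Let V = H^1_0(0, 1/3); then v(0) = v(1/3) = 0, and [u' v]_0^1/3 = 0.
Weak formulation: find u (satisfying any essential BC) such that ∫_0^1/3 u'(x) v'(x) dx = ∫_0^1/3 f v dx for all v ∈ V.
Substituting f(x) = 5*sin(12*π*x), the right-hand side is ∫_0^1/3 (5*sin(12*π*x)) v dx.


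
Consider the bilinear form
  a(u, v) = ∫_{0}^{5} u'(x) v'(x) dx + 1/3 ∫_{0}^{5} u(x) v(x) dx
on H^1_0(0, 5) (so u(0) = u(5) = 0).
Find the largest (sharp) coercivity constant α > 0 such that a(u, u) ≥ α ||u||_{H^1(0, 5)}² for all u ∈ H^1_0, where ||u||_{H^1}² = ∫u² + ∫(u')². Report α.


α = (25/3 + π^2)/(π^2 + 25)

Coercivity of a(·,·) on H^1_0(0, 5) means a(u, u) ≥ α ||u||_{H^1}² for every u ∈ H^1_0.
The interval has length L = 5, and Poincaré/coercivity depend only on L. Here a(u, u) = ∫(u')² + (1/3)·∫u².
Here 0 < c = 1/3 < 1. The condition a(u,u) ≥ α||u||_{H^1}² reads (1−α)∫(u')² ≥ (α−c)∫u². Any admissible α is ≤ 1 (rapidly oscillating u have ∫u²/∫(u')² → 0), and α = 1 would force 0 ≥ (1−c)∫u², impossible since c < 1; so 1−α > 0. By the sharp Poincaré inequality on H^1_0 of an interval of length L, ∫(u')² ≥ (π/L)²∫u² with equality for the first sine mode sin(π(x−x₀)/L) (x₀ the left endpoint), so the inequality holds for all u iff (1−α)(π/L)² ≥ α − c, i.e. α ≤ ((π/L)² + c)/((π/L)² + 1) = (1 + c(L/π)²)/(1 + (L/π)²). With (π/L)² = π^2/25 and c = 1/3, the largest admissible constant is α = ((π/L)² + c)/((π/L)² + 1).
Simplifying, α = (25/3 + π^2)/(π^2 + 25).


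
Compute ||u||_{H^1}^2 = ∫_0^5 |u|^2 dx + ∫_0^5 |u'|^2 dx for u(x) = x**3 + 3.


||u||_{H^1}^2 = 248755/14

The H^1 norm (squared) on an interval (0, L) is
  ||u||_{H^1}^2 = ∫_0^L u(x)^2 dx + ∫_0^L u'(x)^2 dx.
Compute u'(x) = 3*x**2.
Then u(x)^2 = x**6 + 6*x**3 + 9 and u'(x)^2 = 9*x**4.
Integrate each monomial from 0 to 5 using ∫_0^5 c·x^n dx = c·5^(n+1)/(n+1):
  ∫_0^5 u(x)^2 dx = ∫_0^5 (x^6 + 6*x^3 + 9) dx. Term by term:
    ∫_0^5 x^6 dx = 78125/7;  ∫_0^5 6*x^3 dx = 1875/2;  ∫_0^5 9 dx = 45.
  Sum: 78125/7 + 1875/2 + 45 = 170005/14.
  ∫_0^5 u'(x)^2 dx = ∫_0^5 (9*x^4) dx. Term by term:
    ∫_0^5 9*x^4 dx = 5625.
Adding: ||u||_{H^1}^2 = 170005/14 + 5625 = 248755/14.


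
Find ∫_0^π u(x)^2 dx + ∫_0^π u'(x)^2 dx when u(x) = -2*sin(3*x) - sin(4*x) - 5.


||u||_{H^1(0,π)}^2 = 40/3 + 107*π/2

u'(x) = -6*cos(3*x) - 4*cos(4*x).
Expand u² and (u')² and integrate term by term on (0, π), using: for integers n ≥ 1, ∫_0^π sin²(nx) dx = ∫_0^π cos²(nx) dx = π/2; for n ≠ n', ∫_0^π sin(nx)sin(n'x) dx = ∫_0^π cos(nx)cos(n'x) dx = 0; and by product-to-sum, ∫_0^π sin(nx)cos(n'x) dx = ½∫_0^π [sin((n+n')x) + sin((n−n')x)] dx, which is 0 when n+n' is even and 2n/(n²−n'²) when n+n' is odd (it need not vanish on (0, π)). For the constant mode: ∫_0^π 1 dx = π, ∫_0^π cos(nx) dx = 0, ∫_0^π sin(nx) dx = (1−(−1)^n)/n.
  u² squared terms: (-5)²·∫1 dx = 25·π = 25*π;  (-1)²·∫sin(4x)² dx = 1·π/2 = π/2;  (-2)²·∫sin(3x)² dx = 4·π/2 = 2*π.
  u² cross terms: 2·(-5)·(-1)·∫1·sin(4x) dx = 10·(0) = 0;  2·(-5)·(-2)·∫1·sin(3x) dx = 20·(2/3) = 40/3;  2·(-1)·(-2)·∫sin(4x)·sin(3x) dx = 4·(0) = 0.
  So ∫_0^π u² dx = 25*π + π/2 + 2*π + 0 + 40/3 + 0 = 40/3 + 55*π/2.
  (u')² squared terms: (-6)²·∫cos(3x)² dx = 36·π/2 = 18*π;  (-4)²·∫cos(4x)² dx = 16·π/2 = 8*π.
  (u')² cross terms: 2·(-6)·(-4)·∫cos(3x)·cos(4x) dx = 48·(0) = 0.
  So ∫_0^π (u')² dx = 18*π + 8*π + 0 = 26*π.
||u||_{H^1}^2 = (40/3 + 55*π/2) + (26*π) = 40/3 + 107*π/2.


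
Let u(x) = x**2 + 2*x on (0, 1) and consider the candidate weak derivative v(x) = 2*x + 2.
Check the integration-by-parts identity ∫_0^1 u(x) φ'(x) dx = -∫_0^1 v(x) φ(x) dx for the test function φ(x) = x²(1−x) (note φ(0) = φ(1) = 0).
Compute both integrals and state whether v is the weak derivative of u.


LHS = -4/15, RHS = -4/15. Yes, v = u' weakly.

u(x) = x**2 + 2*x, classical derivative u'(x) = 2*x + 2.
φ(x) = x²(1−x), so φ'(x) = x*(2 - 3*x).
Note φ(0) = φ(1) = 0, so the boundary term u·φ vanishes.
LHS = ∫_0^1 u(x) φ'(x) dx = ∫_0^1 (-3*x^4 - 4*x^3 + 4*x^2) dx. Term by term:
  ∫_0^1 -3*x^4 dx = -3/5;  ∫_0^1 -4*x^3 dx = -1;  ∫_0^1 4*x^2 dx = 4/3.
Sum: -3/5 − 1 + 4/3 = -4/15.
So LHS = -4/15.
∫_0^1 v(x) φ(x) dx = ∫_0^1 (-2*x^4 + 2*x^2) dx. Term by term:
  ∫_0^1 -2*x^4 dx = -2/5;  ∫_0^1 2*x^2 dx = 2/3.
Sum: -2/5 + 2/3 = 4/15.
So RHS = -∫_0^1 v(x) φ(x) dx = -4/15.
LHS = RHS, so the identity holds for this test φ.
Moreover u is smooth here and v(x) = u'(x) = 2*x + 2 pointwise, so the identity holds for every test function. Hence v is the weak derivative of u.


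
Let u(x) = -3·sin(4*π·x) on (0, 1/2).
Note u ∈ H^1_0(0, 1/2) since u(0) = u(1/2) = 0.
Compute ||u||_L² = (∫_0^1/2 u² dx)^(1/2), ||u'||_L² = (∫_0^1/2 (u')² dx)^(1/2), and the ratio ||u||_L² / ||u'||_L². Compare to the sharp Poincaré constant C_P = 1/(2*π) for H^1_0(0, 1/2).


||u||_L² / ||u'||_L² = 1/(4*π) < C_P = 1/(2*π).

u(x) = -3·sin(4*π·x), so u'(x) = -12*π*cos(4*π*x).
Writing u(x) = A·sin(kπx/L) with A = -3 and k = 2, use ∫_0^L sin²(kπx/L) dx = L/2 and ∫_0^L cos²(kπx/L) dx = L/2.
u² = 9·sin²(4*π·x) and (u')² = 144*π^2·cos²(4*π·x), and each of sin², cos² integrates to L/2 = 1/4 over (0, 1/2).
∫_0^1/2 u² dx = 9/4, so ||u||_L² = 3/2.
∫_0^1/2 (u')² dx = 36*π^2, so ||u'||_L² = 6*π.
Ratio ||u||_L² / ||u'||_L² = 1/(4*π).
Sharp Poincaré constant on H^1_0(0, 1/2) is C_P = L/π = 1/(2*π), achieved by sin(2*π·x).
This is the k = 2 harmonic; the ratio L/(kπ) is strictly less than C_P = L/π, consistent with the sharp inequality ||u||_L² ≤ C_P ||u'||_L².


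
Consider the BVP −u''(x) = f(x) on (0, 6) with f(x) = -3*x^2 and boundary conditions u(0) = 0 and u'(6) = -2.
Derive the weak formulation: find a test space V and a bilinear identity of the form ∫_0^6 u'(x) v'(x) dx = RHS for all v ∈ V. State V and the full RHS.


V = {v ∈ H^1(0, 6) : v(0) = 0} (test functions vanish at x = 0 where u is specified); weak form: ∫_0^6 u'v' dx = ∫_0^6 (-3*x^2) v dx − 2·v(6) for all v ∈ V.

Multiply both sides by a test function v and integrate from 0 to 6:
  ∫_0^6 −u''(x) v(x) dx = ∫_0^6 f(x) v(x) dx.
Integrate the LHS by parts once:
  ∫_0^6 −u'' v dx = −[u'(x) v(x)]_0^6 + ∫_0^6 u'(x) v'(x) dx.
Thus ∫_0^6 u'(x) v'(x) dx = ∫_0^6 f(x) v(x) dx + [u'(x) v(x)]_0^6.
Choose V so that boundary terms are either known or forced to vanish.
Mixed BC: u(0) = 0 (Dirichlet) and u'(6) = -2 (Neumann). Define V = {v ∈ H^1(0, 6) : v(0) = 0}. Then [u' v]_0^6 = u'(6)·v(6) − u'(0)·0 = − 2·v(6).
Weak formulation: find u (satisfying any essential BC) such that ∫_0^6 u'(x) v'(x) dx = ∫_0^6 f v dx − 2·v(6) for all v ∈ V (Dirichlet at 0 absorbed into V; Neumann datum at x = 6 contributes the boundary term).
Substituting f(x) = -3*x^2, the right-hand side is ∫_0^6 (-3*x^2) v dx − 2·v(6).


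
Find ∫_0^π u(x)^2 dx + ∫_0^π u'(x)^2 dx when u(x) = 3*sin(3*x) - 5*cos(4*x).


||u||_{H^1(0,π)}^2 = 3060/7 + 515*π/2

u'(x) = 20*sin(4*x) + 9*cos(3*x).
Expand u² and (u')² and integrate term by term on (0, π), using: for integers n ≥ 1, ∫_0^π sin²(nx) dx = ∫_0^π cos²(nx) dx = π/2; for n ≠ n', ∫_0^π sin(nx)sin(n'x) dx = ∫_0^π cos(nx)cos(n'x) dx = 0; and by product-to-sum, ∫_0^π sin(nx)cos(n'x) dx = ½∫_0^π [sin((n+n')x) + sin((n−n')x)] dx, which is 0 when n+n' is even and 2n/(n²−n'²) when n+n' is odd (it need not vanish on (0, π)).
  u² squared terms: (-5)²·∫cos(4x)² dx = 25·π/2 = 25*π/2;  (3)²·∫sin(3x)² dx = 9·π/2 = 9*π/2.
  u² cross terms: 2·(-5)·(3)·∫cos(4x)·sin(3x) dx = -30·(-6/7) = 180/7.
  So ∫_0^π u² dx = 25*π/2 + 9*π/2 + 180/7 = 180/7 + 17*π.
  (u')² squared terms: (9)²·∫cos(3x)² dx = 81·π/2 = 81*π/2;  (20)²·∫sin(4x)² dx = 400·π/2 = 200*π.
  (u')² cross terms: 2·(9)·(20)·∫cos(3x)·sin(4x) dx = 360·(8/7) = 2880/7.
  So ∫_0^π (u')² dx = 81*π/2 + 200*π + 2880/7 = 2880/7 + 481*π/2.
||u||_{H^1}^2 = (180/7 + 17*π) + (2880/7 + 481*π/2) = 3060/7 + 515*π/2.


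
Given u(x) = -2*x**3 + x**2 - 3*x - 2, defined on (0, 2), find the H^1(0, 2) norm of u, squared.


||u||_{H^1}^2 = 42218/105

The H^1 norm (squared) on an interval (0, L) is
  ||u||_{H^1}^2 = ∫_0^L u(x)^2 dx + ∫_0^L u'(x)^2 dx.
Compute u'(x) = -6*x**2 + 2*x - 3.
Then u(x)^2 = 4*x**6 - 4*x**5 + 13*x**4 + 2*x**3 + 5*x**2 + 12*x + 4 and u'(x)^2 = 36*x**4 - 24*x**3 + 40*x**2 - 12*x + 9.
Integrate each monomial from 0 to 2 using ∫_0^2 c·x^n dx = c·2^(n+1)/(n+1):
  ∫_0^2 u(x)^2 dx = ∫_0^2 (4*x^6 - 4*x^5 + 13*x^4 + 2*x^3 + 5*x^2 + 12*x + 4) dx. Term by term:
    ∫_0^2 4*x^6 dx = 512/7;  ∫_0^2 -4*x^5 dx = -128/3;  ∫_0^2 13*x^4 dx = 416/5;
    ∫_0^2 2*x^3 dx = 8;  ∫_0^2 5*x^2 dx = 40/3;  ∫_0^2 12*x dx = 24;
    ∫_0^2 4 dx = 8.
  Sum: 512/7 − 128/3 + 416/5 + 8 + 40/3 + 24 + 8 = 17536/105.
  ∫_0^2 u'(x)^2 dx = ∫_0^2 (36*x^4 - 24*x^3 + 40*x^2 - 12*x + 9) dx. Term by term:
    ∫_0^2 36*x^4 dx = 1152/5;  ∫_0^2 -24*x^3 dx = -96;  ∫_0^2 40*x^2 dx = 320/3;
    ∫_0^2 -12*x dx = -24;  ∫_0^2 9 dx = 18.
  Sum: 1152/5 − 96 + 320/3 − 24 + 18 = 3526/15.
Adding: ||u||_{H^1}^2 = 17536/105 + 3526/15 = 42218/105.


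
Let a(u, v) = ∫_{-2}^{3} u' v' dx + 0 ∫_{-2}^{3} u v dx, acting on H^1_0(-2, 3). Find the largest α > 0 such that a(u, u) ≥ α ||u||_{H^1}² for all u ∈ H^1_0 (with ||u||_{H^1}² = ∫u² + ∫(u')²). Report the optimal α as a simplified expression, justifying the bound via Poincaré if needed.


α = π^2/(π^2 + 25)

Coercivity of a(·,·) on H^1_0(-2, 3) means a(u, u) ≥ α ||u||_{H^1}² for every u ∈ H^1_0.
The interval has length L = 5, and Poincaré/coercivity depend only on L. Here a(u, u) = ∫(u')² + (0)·∫u².
Here c = 0, so a(u,u) = ∫(u')² alone. The condition a(u,u) ≥ α||u||_{H^1}² reads (1−α)∫(u')² ≥ (α−c)∫u². Any admissible α is ≤ 1 (rapidly oscillating u have ∫u²/∫(u')² → 0), and α = 1 would force 0 ≥ (1−c)∫u², impossible since c < 1; so 1−α > 0. By the sharp Poincaré inequality on H^1_0 of an interval of length L, ∫(u')² ≥ (π/L)²∫u² with equality for the first sine mode sin(π(x−x₀)/L) (x₀ the left endpoint), so the inequality holds for all u iff (1−α)(π/L)² ≥ α − c, i.e. α ≤ ((π/L)² + c)/((π/L)² + 1) = (1 + c(L/π)²)/(1 + (L/π)²). (Direct route, valid since c ≤ 0: Poincaré gives c∫u² ≥ c(L/π)²∫(u')², so a(u,u) ≥ (1 + c(L/π)²)∫(u')², while ||u||_{H^1}² ≤ (1 + (L/π)²)∫(u')²; dividing yields the same α.) With (π/L)² = π^2/25 and c = 0, the largest admissible constant is α = ((π/L)² + c)/((π/L)² + 1).
Simplifying, α = π^2/(π^2 + 25).


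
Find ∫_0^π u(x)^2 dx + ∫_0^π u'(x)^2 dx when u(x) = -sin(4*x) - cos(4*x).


||u||_{H^1(0,π)}^2 = 17*π

u'(x) = 4*sin(4*x) - 4*cos(4*x).
Expand u² and (u')² and integrate term by term on (0, π), using: for integers n ≥ 1, ∫_0^π sin²(nx) dx = ∫_0^π cos²(nx) dx = π/2; for n ≠ n', ∫_0^π sin(nx)sin(n'x) dx = ∫_0^π cos(nx)cos(n'x) dx = 0; and by product-to-sum, ∫_0^π sin(nx)cos(n'x) dx = ½∫_0^π [sin((n+n')x) + sin((n−n')x)] dx, which is 0 when n+n' is even and 2n/(n²−n'²) when n+n' is odd (it need not vanish on (0, π)).
  u² squared terms: (-1)²·∫cos(4x)² dx = 1·π/2 = π/2;  (-1)²·∫sin(4x)² dx = 1·π/2 = π/2.
  u² cross terms: 2·(-1)·(-1)·∫cos(4x)·sin(4x) dx = 2·(0) = 0.
  So ∫_0^π u² dx = π/2 + π/2 + 0 = π.
  (u')² squared terms: (-4)²·∫cos(4x)² dx = 16·π/2 = 8*π;  (4)²·∫sin(4x)² dx = 16·π/2 = 8*π.
  (u')² cross terms: 2·(-4)·(4)·∫cos(4x)·sin(4x) dx = -32·(0) = 0.
  So ∫_0^π (u')² dx = 8*π + 8*π + 0 = 16*π.
||u||_{H^1}^2 = (π) + (16*π) = 17*π.


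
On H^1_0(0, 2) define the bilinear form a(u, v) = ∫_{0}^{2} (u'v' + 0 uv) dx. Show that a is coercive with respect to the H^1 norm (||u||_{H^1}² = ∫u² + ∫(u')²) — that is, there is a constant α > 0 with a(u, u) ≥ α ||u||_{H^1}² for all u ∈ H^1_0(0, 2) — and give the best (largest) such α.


α = π^2/(4 + π^2)

Coercivity of a(·,·) on H^1_0(0, 2) means a(u, u) ≥ α ||u||_{H^1}² for every u ∈ H^1_0.
The interval has length L = 2, and Poincaré/coercivity depend only on L. Here a(u, u) = ∫(u')² + (0)·∫u².
Here c = 0, so a(u,u) = ∫(u')² alone. The condition a(u,u) ≥ α||u||_{H^1}² reads (1−α)∫(u')² ≥ (α−c)∫u². Any admissible α is ≤ 1 (rapidly oscillating u have ∫u²/∫(u')² → 0), and α = 1 would force 0 ≥ (1−c)∫u², impossible since c < 1; so 1−α > 0. By the sharp Poincaré inequality on H^1_0 of an interval of length L, ∫(u')² ≥ (π/L)²∫u² with equality for the first sine mode sin(π(x−x₀)/L) (x₀ the left endpoint), so the inequality holds for all u iff (1−α)(π/L)² ≥ α − c, i.e. α ≤ ((π/L)² + c)/((π/L)² + 1) = (1 + c(L/π)²)/(1 + (L/π)²). (Direct route, valid since c ≤ 0: Poincaré gives c∫u² ≥ c(L/π)²∫(u')², so a(u,u) ≥ (1 + c(L/π)²)∫(u')², while ||u||_{H^1}² ≤ (1 + (L/π)²)∫(u')²; dividing yields the same α.) With (π/L)² = π^2/4 and c = 0, the largest admissible constant is α = ((π/L)² + c)/((π/L)² + 1).
Simplifying, α = π^2/(4 + π^2).


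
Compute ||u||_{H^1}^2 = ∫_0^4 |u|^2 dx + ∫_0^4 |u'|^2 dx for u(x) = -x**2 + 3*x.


||u||_{H^1}^2 = 572/15

The H^1 norm (squared) on an interval (0, L) is
  ||u||_{H^1}^2 = ∫_0^L u(x)^2 dx + ∫_0^L u'(x)^2 dx.
Compute u'(x) = 3 - 2*x.
Then u(x)^2 = x**4 - 6*x**3 + 9*x**2 and u'(x)^2 = 4*x**2 - 12*x + 9.
Integrate each monomial from 0 to 4 using ∫_0^4 c·x^n dx = c·4^(n+1)/(n+1):
  ∫_0^4 u(x)^2 dx = ∫_0^4 (x^4 - 6*x^3 + 9*x^2) dx. Term by term:
    ∫_0^4 x^4 dx = 1024/5;  ∫_0^4 -6*x^3 dx = -384;  ∫_0^4 9*x^2 dx = 192.
  Sum: 1024/5 − 384 + 192 = 64/5.
  ∫_0^4 u'(x)^2 dx = ∫_0^4 (4*x^2 - 12*x + 9) dx. Term by term:
    ∫_0^4 4*x^2 dx = 256/3;  ∫_0^4 -12*x dx = -96;  ∫_0^4 9 dx = 36.
  Sum: 256/3 − 96 + 36 = 76/3.
Adding: ||u||_{H^1}^2 = 64/5 + 76/3 = 572/15.


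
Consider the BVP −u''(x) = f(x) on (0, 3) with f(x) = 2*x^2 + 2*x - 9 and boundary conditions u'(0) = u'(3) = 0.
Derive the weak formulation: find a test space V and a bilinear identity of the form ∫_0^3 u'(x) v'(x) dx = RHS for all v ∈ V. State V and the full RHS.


V = H^1(0, 3) (no boundary constraint on v; u is determined up to an additive constant); weak form: ∫_0^3 u'v' dx = ∫_0^3 (2*x^2 + 2*x - 9) v dx for all v ∈ V.

Multiply both sides by a test function v and integrate from 0 to 3:
  ∫_0^3 −u''(x) v(x) dx = ∫_0^3 f(x) v(x) dx.
Integrate the LHS by parts once:
  ∫_0^3 −u'' v dx = −[u'(x) v(x)]_0^3 + ∫_0^3 u'(x) v'(x) dx.
Thus ∫_0^3 u'(x) v'(x) dx = ∫_0^3 f(x) v(x) dx + [u'(x) v(x)]_0^3.
Choose V so that boundary terms are either known or forced to vanish.
u has homogeneous Neumann: u'(0) = u'(3) = 0. So [u' v]_0^3 = 0·v(3) − 0·v(0) = 0 for any v; take V = H^1(0, 3).
Weak formulation: find u (satisfying any essential BC) such that ∫_0^3 u'(x) v'(x) dx = ∫_0^3 f v dx for all v ∈ V (homogeneous Neumann, so boundary terms vanish).
Substituting f(x) = 2*x^2 + 2*x - 9, the right-hand side is ∫_0^3 (2*x^2 + 2*x - 9) v dx.
Compatibility check (pure Neumann): taking v ≡ 1 ∈ V gives 0 = ∫_0^3 f dx + (0) − (0), i.e. ∫_0^3 f dx must equal u'(0) − u'(3) = 0. Indeed ∫_0^3 (2*x^2 + 2*x - 9) dx = 0, so the data are compatible. The solution is then unique only up to an additive constant (fix it e.g. by requiring ∫_0^3 u dx = 0).


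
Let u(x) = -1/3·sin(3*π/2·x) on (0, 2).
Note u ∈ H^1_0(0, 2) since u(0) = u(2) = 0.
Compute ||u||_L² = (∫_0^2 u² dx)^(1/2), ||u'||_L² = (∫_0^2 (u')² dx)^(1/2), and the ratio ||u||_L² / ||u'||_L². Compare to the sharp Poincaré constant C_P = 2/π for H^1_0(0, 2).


||u||_L² / ||u'||_L² = 2/(3*π) < C_P = 2/π.

u(x) = -1/3·sin(3*π/2·x), so u'(x) = -π*cos(3*π*x/2)/2.
Writing u(x) = A·sin(kπx/L) with A = -1/3 and k = 3, use ∫_0^L sin²(kπx/L) dx = L/2 and ∫_0^L cos²(kπx/L) dx = L/2.
u² = 1/9·sin²(3*π/2·x) and (u')² = π^2/4·cos²(3*π/2·x), and each of sin², cos² integrates to L/2 = 1 over (0, 2).
∫_0^2 u² dx = 1/9, so ||u||_L² = 1/3.
∫_0^2 (u')² dx = π^2/4, so ||u'||_L² = π/2.
Ratio ||u||_L² / ||u'||_L² = 2/(3*π).
Sharp Poincaré constant on H^1_0(0, 2) is C_P = L/π = 2/π, achieved by sin(π/2·x).
This is the k = 3 harmonic; the ratio L/(kπ) is strictly less than C_P = L/π, consistent with the sharp inequality ||u||_L² ≤ C_P ||u'||_L².


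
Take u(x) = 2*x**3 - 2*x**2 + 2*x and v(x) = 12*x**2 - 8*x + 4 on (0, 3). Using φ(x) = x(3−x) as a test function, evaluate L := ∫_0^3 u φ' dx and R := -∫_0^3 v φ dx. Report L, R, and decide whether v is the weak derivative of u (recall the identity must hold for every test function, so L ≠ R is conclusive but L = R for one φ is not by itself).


LHS = -549/10, RHS = -549/5. No, v is not the weak derivative of u.

u(x) = 2*x**3 - 2*x**2 + 2*x, classical derivative u'(x) = 6*x**2 - 4*x + 2.
φ(x) = x(3−x), so φ'(x) = 3 - 2*x.
Note φ(0) = φ(3) = 0, so the boundary term u·φ vanishes.
LHS = ∫_0^3 u(x) φ'(x) dx = ∫_0^3 (-4*x^4 + 10*x^3 - 10*x^2 + 6*x) dx. Term by term:
  ∫_0^3 -4*x^4 dx = -972/5;  ∫_0^3 10*x^3 dx = 405/2;  ∫_0^3 -10*x^2 dx = -90;
  ∫_0^3 6*x dx = 27.
Sum: -972/5 + 405/2 − 90 + 27 = -549/10.
So LHS = -549/10.
∫_0^3 v(x) φ(x) dx = ∫_0^3 (-12*x^4 + 44*x^3 - 28*x^2 + 12*x) dx. Term by term:
  ∫_0^3 -12*x^4 dx = -2916/5;  ∫_0^3 44*x^3 dx = 891;  ∫_0^3 -28*x^2 dx = -252;
  ∫_0^3 12*x dx = 54.
Sum: -2916/5 + 891 − 252 + 54 = 549/5.
So RHS = -∫_0^3 v(x) φ(x) dx = -549/5.
LHS − RHS = 549/10 ≠ 0, so the identity fails.
(For a valid weak derivative the identity must hold for EVERY test function, in particular this one. The failure shows v is NOT the weak derivative of u.)
Correct weak derivative would be u'(x) = 6*x**2 - 4*x + 2.


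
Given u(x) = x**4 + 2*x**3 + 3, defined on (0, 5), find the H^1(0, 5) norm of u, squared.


||u||_{H^1}^2 = 99377545/126

The H^1 norm (squared) on an interval (0, L) is
  ||u||_{H^1}^2 = ∫_0^L u(x)^2 dx + ∫_0^L u'(x)^2 dx.
Compute u'(x) = 4*x**3 + 6*x**2.
Then u(x)^2 = x**8 + 4*x**7 + 4*x**6 + 6*x**4 + 12*x**3 + 9 and u'(x)^2 = 16*x**6 + 48*x**5 + 36*x**4.
Integrate each monomial from 0 to 5 using ∫_0^5 c·x^n dx = c·5^(n+1)/(n+1):
  ∫_0^5 u(x)^2 dx = ∫_0^5 (x^8 + 4*x^7 + 4*x^6 + 6*x^4 + 12*x^3 + 9) dx. Term by term:
    ∫_0^5 x^8 dx = 1953125/9;  ∫_0^5 4*x^7 dx = 390625/2;  ∫_0^5 4*x^6 dx = 312500/7;
    ∫_0^5 6*x^4 dx = 3750;  ∫_0^5 12*x^3 dx = 1875;  ∫_0^5 9 dx = 45.
  Sum: 1953125/9 + 390625/2 + 312500/7 + 3750 + 1875 + 45 = 58292545/126.
  ∫_0^5 u'(x)^2 dx = ∫_0^5 (16*x^6 + 48*x^5 + 36*x^4) dx. Term by term:
    ∫_0^5 16*x^6 dx = 1250000/7;  ∫_0^5 48*x^5 dx = 125000;  ∫_0^5 36*x^4 dx = 22500.
  Sum: 1250000/7 + 125000 + 22500 = 2282500/7.
Adding: ||u||_{H^1}^2 = 58292545/126 + 2282500/7 = 99377545/126.


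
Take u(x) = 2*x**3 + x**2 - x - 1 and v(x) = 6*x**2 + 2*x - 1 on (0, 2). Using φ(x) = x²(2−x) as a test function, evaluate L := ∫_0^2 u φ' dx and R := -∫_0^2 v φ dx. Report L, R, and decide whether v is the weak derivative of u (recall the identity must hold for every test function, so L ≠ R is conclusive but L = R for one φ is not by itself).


LHS = -44/3, RHS = -44/3. Yes, v = u' weakly.

u(x) = 2*x**3 + x**2 - x - 1, classical derivative u'(x) = 6*x**2 + 2*x - 1.
φ(x) = x²(2−x), so φ'(x) = x*(4 - 3*x).
Note φ(0) = φ(2) = 0, so the boundary term u·φ vanishes.
LHS = ∫_0^2 u(x) φ'(x) dx = ∫_0^2 (-6*x^5 + 5*x^4 + 7*x^3 - x^2 - 4*x) dx. Term by term:
  ∫_0^2 -6*x^5 dx = -64;  ∫_0^2 5*x^4 dx = 32;  ∫_0^2 7*x^3 dx = 28;
  ∫_0^2 -x^2 dx = -8/3;  ∫_0^2 -4*x dx = -8.
Sum: -64 + 32 + 28 − 8/3 − 8 = -44/3.
So LHS = -44/3.
∫_0^2 v(x) φ(x) dx = ∫_0^2 (-6*x^5 + 10*x^4 + 5*x^3 - 2*x^2) dx. Term by term:
  ∫_0^2 -6*x^5 dx = -64;  ∫_0^2 10*x^4 dx = 64;  ∫_0^2 5*x^3 dx = 20;
  ∫_0^2 -2*x^2 dx = -16/3.
Sum: -64 + 64 + 20 − 16/3 = 44/3.
So RHS = -∫_0^2 v(x) φ(x) dx = -44/3.
LHS = RHS, so the identity holds for this test φ.
Moreover u is smooth here and v(x) = u'(x) = 6*x**2 + 2*x - 1 pointwise, so the identity holds for every test function. Hence v is the weak derivative of u.


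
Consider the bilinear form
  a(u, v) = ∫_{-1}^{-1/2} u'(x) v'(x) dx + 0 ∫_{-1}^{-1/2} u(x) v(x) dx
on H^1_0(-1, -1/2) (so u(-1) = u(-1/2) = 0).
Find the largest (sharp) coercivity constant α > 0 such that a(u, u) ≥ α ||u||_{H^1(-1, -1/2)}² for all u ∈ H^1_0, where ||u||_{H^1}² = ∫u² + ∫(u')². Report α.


α = 4*π^2/(1 + 4*π^2)

Coercivity of a(·,·) on H^1_0(-1, -1/2) means a(u, u) ≥ α ||u||_{H^1}² for every u ∈ H^1_0.
The interval has length L = 1/2, and Poincaré/coercivity depend only on L. Here a(u, u) = ∫(u')² + (0)·∫u².
Here c = 0, so a(u,u) = ∫(u')² alone. The condition a(u,u) ≥ α||u||_{H^1}² reads (1−α)∫(u')² ≥ (α−c)∫u². Any admissible α is ≤ 1 (rapidly oscillating u have ∫u²/∫(u')² → 0), and α = 1 would force 0 ≥ (1−c)∫u², impossible since c < 1; so 1−α > 0. By the sharp Poincaré inequality on H^1_0 of an interval of length L, ∫(u')² ≥ (π/L)²∫u² with equality for the first sine mode sin(π(x−x₀)/L) (x₀ the left endpoint), so the inequality holds for all u iff (1−α)(π/L)² ≥ α − c, i.e. α ≤ ((π/L)² + c)/((π/L)² + 1) = (1 + c(L/π)²)/(1 + (L/π)²). (Direct route, valid since c ≤ 0: Poincaré gives c∫u² ≥ c(L/π)²∫(u')², so a(u,u) ≥ (1 + c(L/π)²)∫(u')², while ||u||_{H^1}² ≤ (1 + (L/π)²)∫(u')²; dividing yields the same α.) With (π/L)² = 4*π^2 and c = 0, the largest admissible constant is α = ((π/L)² + c)/((π/L)² + 1).
Simplifying, α = 4*π^2/(1 + 4*π^2).


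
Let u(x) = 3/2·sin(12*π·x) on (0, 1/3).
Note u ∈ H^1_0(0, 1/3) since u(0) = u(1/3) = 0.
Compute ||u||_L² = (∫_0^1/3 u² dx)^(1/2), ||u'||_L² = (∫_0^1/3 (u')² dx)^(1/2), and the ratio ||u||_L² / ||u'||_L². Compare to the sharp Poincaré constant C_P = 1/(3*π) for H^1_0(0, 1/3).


||u||_L² / ||u'||_L² = 1/(12*π) < C_P = 1/(3*π).

u(x) = 3/2·sin(12*π·x), so u'(x) = 18*π*cos(12*π*x).
Writing u(x) = A·sin(kπx/L) with A = 3/2 and k = 4, use ∫_0^L sin²(kπx/L) dx = L/2 and ∫_0^L cos²(kπx/L) dx = L/2.
u² = 9/4·sin²(12*π·x) and (u')² = 324*π^2·cos²(12*π·x), and each of sin², cos² integrates to L/2 = 1/6 over (0, 1/3).
∫_0^1/3 u² dx = 3/8, so ||u||_L² = sqrt(6)/4.
∫_0^1/3 (u')² dx = 54*π^2, so ||u'||_L² = 3*sqrt(6)*π.
Ratio ||u||_L² / ||u'||_L² = 1/(12*π).
Sharp Poincaré constant on H^1_0(0, 1/3) is C_P = L/π = 1/(3*π), achieved by sin(3*π·x).
This is the k = 4 harmonic; the ratio L/(kπ) is strictly less than C_P = L/π, consistent with the sharp inequality ||u||_L² ≤ C_P ||u'||_L².


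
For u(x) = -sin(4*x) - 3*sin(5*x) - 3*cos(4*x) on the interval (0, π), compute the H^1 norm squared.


||u||_{H^1(0,π)}^2 = 340 + 202*π

u'(x) = 12*sin(4*x) - 4*cos(4*x) - 15*cos(5*x).
Expand u² and (u')² and integrate term by term on (0, π), using: for integers n ≥ 1, ∫_0^π sin²(nx) dx = ∫_0^π cos²(nx) dx = π/2; for n ≠ n', ∫_0^π sin(nx)sin(n'x) dx = ∫_0^π cos(nx)cos(n'x) dx = 0; and by product-to-sum, ∫_0^π sin(nx)cos(n'x) dx = ½∫_0^π [sin((n+n')x) + sin((n−n')x)] dx, which is 0 when n+n' is even and 2n/(n²−n'²) when n+n' is odd (it need not vanish on (0, π)).
  u² squared terms: (-1)²·∫sin(4x)² dx = 1·π/2 = π/2;  (-3)²·∫cos(4x)² dx = 9·π/2 = 9*π/2;  (-3)²·∫sin(5x)² dx = 9·π/2 = 9*π/2.
  u² cross terms: 2·(-1)·(-3)·∫sin(4x)·cos(4x) dx = 6·(0) = 0;  2·(-1)·(-3)·∫sin(4x)·sin(5x) dx = 6·(0) = 0;  2·(-3)·(-3)·∫cos(4x)·sin(5x) dx = 18·(10/9) = 20.
  So ∫_0^π u² dx = π/2 + 9*π/2 + 9*π/2 + 0 + 0 + 20 = 20 + 19*π/2.
  (u')² squared terms: (-15)²·∫cos(5x)² dx = 225·π/2 = 225*π/2;  (-4)²·∫cos(4x)² dx = 16·π/2 = 8*π;  (12)²·∫sin(4x)² dx = 144·π/2 = 72*π.
  (u')² cross terms: 2·(-15)·(-4)·∫cos(5x)·cos(4x) dx = 120·(0) = 0;  2·(-15)·(12)·∫cos(5x)·sin(4x) dx = -360·(-8/9) = 320;  2·(-4)·(12)·∫cos(4x)·sin(4x) dx = -96·(0) = 0.
  So ∫_0^π (u')² dx = 225*π/2 + 8*π + 72*π + 0 + 320 + 0 = 320 + 385*π/2.
||u||_{H^1}^2 = (20 + 19*π/2) + (320 + 385*π/2) = 340 + 202*π.


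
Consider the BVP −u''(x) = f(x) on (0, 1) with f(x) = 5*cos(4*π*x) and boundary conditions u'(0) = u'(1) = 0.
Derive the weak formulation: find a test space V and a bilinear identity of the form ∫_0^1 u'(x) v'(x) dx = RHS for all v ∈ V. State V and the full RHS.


V = H^1(0, 1) (no boundary constraint on v; u is determined up to an additive constant); weak form: ∫_0^1 u'v' dx = ∫_0^1 (5*cos(4*π*x)) v dx for all v ∈ V.

Multiply both sides by a test function v and integrate from 0 to 1:
  ∫_0^1 −u''(x) v(x) dx = ∫_0^1 f(x) v(x) dx.
Integrate the LHS by parts once:
  ∫_0^1 −u'' v dx = −[u'(x) v(x)]_0^1 + ∫_0^1 u'(x) v'(x) dx.
Thus ∫_0^1 u'(x) v'(x) dx = ∫_0^1 f(x) v(x) dx + [u'(x) v(x)]_0^1.
Choose V so that boundary terms are either known or forced to vanish.
u has homogeneous Neumann: u'(0) = u'(1) = 0. So [u' v]_0^1 = 0·v(1) − 0·v(0) = 0 for any v; take V = H^1(0, 1).
Weak formulation: find u (satisfying any essential BC) such that ∫_0^1 u'(x) v'(x) dx = ∫_0^1 f v dx for all v ∈ V (homogeneous Neumann, so boundary terms vanish).
Substituting f(x) = 5*cos(4*π*x), the right-hand side is ∫_0^1 (5*cos(4*π*x)) v dx.
Compatibility check (pure Neumann): taking v ≡ 1 ∈ V gives 0 = ∫_0^1 f dx + (0) − (0), i.e. ∫_0^1 f dx must equal u'(0) − u'(1) = 0. Indeed ∫_0^1 (5*cos(4*π*x)) dx = 0, so the data are compatible. The solution is then unique only up to an additive constant (fix it e.g. by requiring ∫_0^1 u dx = 0).
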